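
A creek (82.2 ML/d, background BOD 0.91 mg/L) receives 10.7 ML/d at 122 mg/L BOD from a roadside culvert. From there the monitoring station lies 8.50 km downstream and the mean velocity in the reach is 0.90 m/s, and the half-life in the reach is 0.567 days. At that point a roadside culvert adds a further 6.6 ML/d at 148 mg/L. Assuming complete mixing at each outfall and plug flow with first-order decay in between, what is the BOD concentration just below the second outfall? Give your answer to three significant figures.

22.0 mg/L

Mixed concentration C = ΣQC/ΣQ = (82.20·0.9100 + 10.70·122.0) / 92.90 = 1380/92.90 = 14.86 mg/L; combined flow 92.90 ML/d.
Travel time t = 8.50·1000 / 0.90 = 9444 s = 2.623 h.
Half-life 0.567 d → k = ln 2 / 0.567 = 1.222 d⁻¹.
Decay over the reach: 14.86·exp(−kt) = 14.86·0.8749 = 13.00 mg/L.
At the second outfall, C = (92.90·13.00 + 6.600·148.0) / (92.90 + 6.600) = 21.95 mg/L.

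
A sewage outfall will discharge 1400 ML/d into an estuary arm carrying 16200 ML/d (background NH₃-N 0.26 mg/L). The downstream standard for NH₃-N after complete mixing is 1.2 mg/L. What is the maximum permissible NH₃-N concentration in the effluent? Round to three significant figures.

12.1 mg/L

At the limit, (Qr·Cr + Qe·Cₑ)/(Qr + Qe) = 1.2:
Cₑ = (17600·1.2 − 16200·0.2600) / 1400 = 12.08 mg/L.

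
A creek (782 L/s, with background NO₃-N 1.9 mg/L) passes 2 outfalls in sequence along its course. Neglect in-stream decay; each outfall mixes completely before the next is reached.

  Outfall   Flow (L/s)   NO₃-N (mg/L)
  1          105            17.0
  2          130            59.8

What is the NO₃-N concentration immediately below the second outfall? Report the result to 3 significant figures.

After outfall 1: Q = 782.0 + 105.0 = 887.0 L/s; C = (782.0·1.900 + 105.0·17.00)/887.0 = 3.687 mg/L.
After outfall 2: Q = 887.0 + 130.0 = 1017 L/s; C = (887.0·3.687 + 130.0·59.80)/1017 = 10.86 mg/L.

10.9 mg/L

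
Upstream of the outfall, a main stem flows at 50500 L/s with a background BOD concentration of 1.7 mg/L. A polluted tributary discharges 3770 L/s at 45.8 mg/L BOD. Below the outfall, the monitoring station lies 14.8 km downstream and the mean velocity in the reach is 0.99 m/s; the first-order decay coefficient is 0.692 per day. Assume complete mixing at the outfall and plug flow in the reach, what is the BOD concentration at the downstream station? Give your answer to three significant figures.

4.23 mg/L

Mass balance: C = (50500·1.700 + 3770·45.80) / 54270 = 258500/54270 = 4.764 mg/L.
Travel time t = 14.8·1000 / 0.99 = 14950 s = 4.153 h.
Decay over the reach: 4.764·exp(−kt) = 4.764·0.8872 = 4.226 mg/L.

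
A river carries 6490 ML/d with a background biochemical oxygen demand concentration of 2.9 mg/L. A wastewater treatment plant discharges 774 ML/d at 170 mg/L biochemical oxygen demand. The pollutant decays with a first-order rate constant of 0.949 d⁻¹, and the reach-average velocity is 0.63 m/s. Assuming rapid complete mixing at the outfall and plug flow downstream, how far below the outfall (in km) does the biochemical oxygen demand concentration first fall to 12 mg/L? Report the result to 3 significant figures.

31.3 km

Mixed concentration C = ΣQC/ΣQ = (6490·2.900 + 774.0·170.0) / 7264 = 150400/7264 = 20.70 mg/L.
Set 20.70·exp(−k·t) = 12 → t = ln(20.70/12)/k = 49660 s = 13.79 h.
Distance = v·t = 0.63·49660 = 31290 m = 31.29 km.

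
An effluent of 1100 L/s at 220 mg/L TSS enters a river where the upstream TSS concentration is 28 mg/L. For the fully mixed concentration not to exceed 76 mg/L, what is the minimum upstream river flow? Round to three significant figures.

Set C_mix = 76: (Q·28.00 + 1100·220.0) / (Q + 1100) = 76
→ Q = 1100·(220.0 − 76)/(76 − 28.00) = 3300 L/s.

3300 L/s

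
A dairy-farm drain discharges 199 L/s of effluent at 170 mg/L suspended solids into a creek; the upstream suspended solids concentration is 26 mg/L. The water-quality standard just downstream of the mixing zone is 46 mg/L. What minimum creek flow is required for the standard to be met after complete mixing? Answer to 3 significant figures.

1230 L/s

Set C_mix = 46: (Q·26.00 + 199.0·170.0) / (Q + 199.0) = 46
→ Q = 199.0·(170.0 − 46)/(46 − 26.00) = 1234 L/s.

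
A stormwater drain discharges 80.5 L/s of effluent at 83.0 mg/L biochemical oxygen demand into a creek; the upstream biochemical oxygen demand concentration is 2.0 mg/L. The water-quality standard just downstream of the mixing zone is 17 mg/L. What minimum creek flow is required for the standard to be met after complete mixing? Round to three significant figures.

Set C_mix = 17: (Q·2.000 + 80.50·83.00) / (Q + 80.50) = 17
→ Q = 80.50·(83.00 − 17)/(17 − 2.000) = 354.2 L/s.

354 L/s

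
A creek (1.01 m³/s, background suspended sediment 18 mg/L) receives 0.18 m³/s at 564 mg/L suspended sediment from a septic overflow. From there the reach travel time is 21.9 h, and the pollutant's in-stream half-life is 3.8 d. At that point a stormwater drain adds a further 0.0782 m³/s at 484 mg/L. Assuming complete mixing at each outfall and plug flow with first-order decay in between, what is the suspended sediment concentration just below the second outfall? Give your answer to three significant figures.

After mixing, C = (1.010·18.00 + 0.1800·564.0) / 1.190 = 119.7/1.190 = 100.6 mg/L; combined flow 1.190 m³/s.
Half-life 3.8 d → k = ln 2 / 3.8 = 0.1824 d⁻¹.
First-order decay: C = 100.6·exp(−k·t) = 100.6·0.8467 = 85.16 mg/L.
Second outfall: C = (1.190·85.16 + 0.07820·484.0)/1.268 = 109.8 mg/L.

110 mg/L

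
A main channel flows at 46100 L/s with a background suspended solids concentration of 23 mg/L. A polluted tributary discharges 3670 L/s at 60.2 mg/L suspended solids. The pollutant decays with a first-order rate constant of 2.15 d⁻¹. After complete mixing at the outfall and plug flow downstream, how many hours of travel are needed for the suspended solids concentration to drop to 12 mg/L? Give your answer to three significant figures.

8.52 h

Mass balance: C = (46100·23.00 + 3670·60.20) / 49770 = 1281000/49770 = 25.74 mg/L.
25.74·exp(−k·t) = 12 → t = ln(25.74/12)/k = 30670 s = 8.520 h.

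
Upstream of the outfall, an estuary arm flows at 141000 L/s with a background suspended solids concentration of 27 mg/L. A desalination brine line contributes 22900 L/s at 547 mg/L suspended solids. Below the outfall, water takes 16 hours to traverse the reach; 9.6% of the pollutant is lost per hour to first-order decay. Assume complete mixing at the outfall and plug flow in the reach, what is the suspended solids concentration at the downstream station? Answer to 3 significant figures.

19.8 mg/L

Conservation of mass: C = (141000·27.00 + 22900·547.0) / 163900 = 16330000/163900 = 99.65 mg/L.
9.6%/h lost → k = −ln(1 − 0.096) = 0.1009 h⁻¹.
Decay over the reach: 99.65·exp(−kt) = 99.65·0.1989 = 19.82 mg/L.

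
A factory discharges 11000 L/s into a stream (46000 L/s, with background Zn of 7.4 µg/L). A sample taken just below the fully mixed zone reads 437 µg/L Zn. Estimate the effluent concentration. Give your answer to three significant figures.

Mass balance: 46000·7.400 + 11000·Cₑ = 57000·437.0
→ Cₑ = (57000·437.0 − 46000·7.400) / 11000 = 2234 µg/L.

2230 µg/L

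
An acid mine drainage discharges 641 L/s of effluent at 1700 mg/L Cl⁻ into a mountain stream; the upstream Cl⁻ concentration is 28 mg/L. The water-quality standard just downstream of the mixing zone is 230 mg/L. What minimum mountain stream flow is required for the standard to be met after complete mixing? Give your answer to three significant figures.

4660 L/s

Set C_mix = 230: (Q·28.00 + 641.0·1700) / (Q + 641.0) = 230
→ Q = 641.0·(1700 − 230)/(230 − 28.00) = 4665 L/s.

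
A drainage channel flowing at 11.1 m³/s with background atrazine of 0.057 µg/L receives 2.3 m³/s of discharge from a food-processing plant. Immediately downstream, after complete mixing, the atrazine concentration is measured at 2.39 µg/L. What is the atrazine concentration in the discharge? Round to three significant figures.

Mass balance: 11.10·0.05700 + 2.300·Cₑ = 13.40·2.390
→ Cₑ = (13.40·2.390 − 11.10·0.05700) / 2.300 = 13.65 µg/L.

13.6 µg/L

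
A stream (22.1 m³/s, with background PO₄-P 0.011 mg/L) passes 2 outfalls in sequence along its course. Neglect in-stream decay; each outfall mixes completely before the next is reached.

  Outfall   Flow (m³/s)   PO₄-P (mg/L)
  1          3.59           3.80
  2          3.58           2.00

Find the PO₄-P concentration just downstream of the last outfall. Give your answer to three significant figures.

0.719 mg/L

Outfall 1: combined Q = 25.69 m³/s; C = (22.10·0.01100 + 3.590·3.800)/25.69 = 0.5405 mg/L.
Outfall 2: combined Q = 29.27 m³/s; C = (25.69·0.5405 + 3.580·2.000)/29.27 = 0.7190 mg/L.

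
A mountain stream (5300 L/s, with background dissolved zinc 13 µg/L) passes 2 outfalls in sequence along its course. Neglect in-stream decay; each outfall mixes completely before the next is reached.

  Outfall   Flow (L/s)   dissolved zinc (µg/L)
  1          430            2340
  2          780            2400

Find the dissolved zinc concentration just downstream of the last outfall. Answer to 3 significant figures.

453 µg/L

Outfall 1: combined Q = 5730 L/s; C = (5300·13.00 + 430.0·2340)/5730 = 187.6 µg/L.
Outfall 2: combined Q = 6510 L/s; C = (5730·187.6 + 780.0·2400)/6510 = 452.7 µg/L.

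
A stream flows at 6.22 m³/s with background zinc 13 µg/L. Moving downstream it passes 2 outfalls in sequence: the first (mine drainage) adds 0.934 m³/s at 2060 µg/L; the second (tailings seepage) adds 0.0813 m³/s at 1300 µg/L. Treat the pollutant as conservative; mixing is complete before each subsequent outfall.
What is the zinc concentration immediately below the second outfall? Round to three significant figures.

292 µg/L

Outfall 1: combined Q = 7.154 m³/s; C = (6.220·13.00 + 0.9340·2060)/7.154 = 280.2 µg/L.
Outfall 2: combined Q = 7.235 m³/s; C = (7.154·280.2 + 0.08130·1300)/7.235 = 291.7 µg/L.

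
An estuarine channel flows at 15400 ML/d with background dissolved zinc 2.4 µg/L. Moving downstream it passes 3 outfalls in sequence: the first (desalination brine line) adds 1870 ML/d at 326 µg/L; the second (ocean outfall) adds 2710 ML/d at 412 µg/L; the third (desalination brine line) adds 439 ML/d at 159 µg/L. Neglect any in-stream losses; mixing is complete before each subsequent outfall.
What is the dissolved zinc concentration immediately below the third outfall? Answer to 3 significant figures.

Below outfall 1: Q → 17270 ML/d, C = (15400·2.400 + 1870·326.0)/17270 = 37.44 µg/L.
Below outfall 2: Q → 19980 ML/d, C = (17270·37.44 + 2710·412.0)/19980 = 88.24 µg/L.
Below outfall 3: Q → 20420 ML/d, C = (19980·88.24 + 439.0·159.0)/20420 = 89.76 µg/L.

89.8 µg/L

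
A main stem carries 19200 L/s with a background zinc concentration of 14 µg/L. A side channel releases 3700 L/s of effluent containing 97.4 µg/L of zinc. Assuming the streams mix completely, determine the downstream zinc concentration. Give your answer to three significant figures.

27.5 µg/L

Mixed concentration C = ΣQC/ΣQ = (19200·14.00 + 3700·97.40) / 22900 = 629200/22900 = 27.48 µg/L.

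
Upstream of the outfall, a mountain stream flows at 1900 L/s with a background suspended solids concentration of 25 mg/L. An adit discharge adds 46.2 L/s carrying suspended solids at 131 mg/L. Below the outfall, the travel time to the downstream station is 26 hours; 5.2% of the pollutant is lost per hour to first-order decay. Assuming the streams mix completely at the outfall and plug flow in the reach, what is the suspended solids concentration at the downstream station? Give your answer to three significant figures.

Flow-weighted average: C = (1900·25.00 + 46.20·131.0) / 1946 = 53550/1946 = 27.52 mg/L.
5.2%/h lost → k = −ln(1 − 0.052) = 0.05340 h⁻¹.
After decay, C = 27.52 × e^(−kt) = 27.52 × 0.2495 = 6.864 mg/L.

6.86 mg/L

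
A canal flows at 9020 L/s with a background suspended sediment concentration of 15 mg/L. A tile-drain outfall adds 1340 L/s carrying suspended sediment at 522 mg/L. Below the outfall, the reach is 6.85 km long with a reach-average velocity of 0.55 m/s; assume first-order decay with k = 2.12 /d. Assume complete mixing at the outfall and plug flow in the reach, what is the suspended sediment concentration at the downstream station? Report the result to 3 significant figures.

Mass balance: C = (9020·15.00 + 1340·522.0) / 10360 = 834800/10360 = 80.58 mg/L.
Travel time t = 6.85·1000 / 0.55 = 12450 s = 3.460 h.
First-order decay: C = 80.58·exp(−k·t) = 80.58·0.7367 = 59.36 mg/L.

59.4 mg/L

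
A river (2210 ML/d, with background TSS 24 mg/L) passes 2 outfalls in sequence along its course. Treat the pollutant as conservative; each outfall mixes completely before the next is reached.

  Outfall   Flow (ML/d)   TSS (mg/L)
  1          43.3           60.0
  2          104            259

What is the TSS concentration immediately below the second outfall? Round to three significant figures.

35.0 mg/L

Below outfall 1: Q → 2253 ML/d, C = (2210·24.00 + 43.30·60.00)/2253 = 24.69 mg/L.
Below outfall 2: Q → 2357 ML/d, C = (2253·24.69 + 104.0·259.0)/2357 = 35.03 mg/L.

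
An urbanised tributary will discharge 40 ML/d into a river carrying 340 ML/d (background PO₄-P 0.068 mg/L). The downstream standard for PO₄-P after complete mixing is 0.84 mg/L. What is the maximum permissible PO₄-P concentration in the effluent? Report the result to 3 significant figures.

7.40 mg/L

At the limit, (Qr·Cr + Qe·Cₑ)/(Qr + Qe) = 0.84:
Cₑ = (380.0·0.84 − 340.0·0.06800) / 40.00 = 7.402 mg/L.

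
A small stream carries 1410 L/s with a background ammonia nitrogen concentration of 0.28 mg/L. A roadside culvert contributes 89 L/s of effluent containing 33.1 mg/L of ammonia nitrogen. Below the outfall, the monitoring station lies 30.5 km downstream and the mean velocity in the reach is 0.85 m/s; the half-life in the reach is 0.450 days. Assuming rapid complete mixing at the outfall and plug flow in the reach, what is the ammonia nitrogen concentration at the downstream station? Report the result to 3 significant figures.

Conservation of mass: C = (1410·0.2800 + 89.00·33.10) / 1499 = 3341/1499 = 2.229 mg/L.
Travel time t = 30.5·1000 / 0.85 = 35880 s = 9.967 h.
Half-life 0.450 d → k = ln 2 / 0.450 = 1.540 d⁻¹.
First-order decay: C = 2.229·exp(−k·t) = 2.229·0.5274 = 1.175 mg/L.

1.18 mg/L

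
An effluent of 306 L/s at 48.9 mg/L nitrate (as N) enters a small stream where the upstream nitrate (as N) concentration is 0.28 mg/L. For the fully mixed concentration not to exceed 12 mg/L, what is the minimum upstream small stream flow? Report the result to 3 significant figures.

Set C_mix = 12: (Q·0.2800 + 306.0·48.90) / (Q + 306.0) = 12
→ Q = 306.0·(48.90 − 12)/(12 − 0.2800) = 963.4 L/s.

963 L/s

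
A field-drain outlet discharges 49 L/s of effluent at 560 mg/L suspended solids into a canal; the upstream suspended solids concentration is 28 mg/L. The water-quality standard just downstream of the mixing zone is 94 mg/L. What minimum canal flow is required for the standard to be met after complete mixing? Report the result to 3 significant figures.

346 L/s

Set C_mix = 94: (Q·28.00 + 49.00·560.0) / (Q + 49.00) = 94
→ Q = 49.00·(560.0 − 94)/(94 − 28.00) = 346.0 L/s.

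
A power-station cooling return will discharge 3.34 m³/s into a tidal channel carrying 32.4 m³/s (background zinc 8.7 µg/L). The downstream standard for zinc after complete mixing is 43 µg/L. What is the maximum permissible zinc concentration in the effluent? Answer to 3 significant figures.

At the limit, (Qr·Cr + Qe·Cₑ)/(Qr + Qe) = 43:
Cₑ = (35.74·43 − 32.40·8.700) / 3.340 = 375.7 µg/L.

376 µg/L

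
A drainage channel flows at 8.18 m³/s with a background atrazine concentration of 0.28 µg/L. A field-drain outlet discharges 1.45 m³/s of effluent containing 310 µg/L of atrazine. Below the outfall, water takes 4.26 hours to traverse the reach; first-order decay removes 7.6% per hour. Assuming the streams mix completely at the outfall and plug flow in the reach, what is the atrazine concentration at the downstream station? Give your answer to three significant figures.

33.5 µg/L

Conservation of mass: C = (8.180·0.2800 + 1.450·310.0) / 9.630 = 451.8/9.630 = 46.91 µg/L.
7.6%/h lost → k = −ln(1 − 0.076) = 0.07904 h⁻¹.
First-order decay: C = 46.91·exp(−k·t) = 46.91·0.7141 = 33.50 µg/L.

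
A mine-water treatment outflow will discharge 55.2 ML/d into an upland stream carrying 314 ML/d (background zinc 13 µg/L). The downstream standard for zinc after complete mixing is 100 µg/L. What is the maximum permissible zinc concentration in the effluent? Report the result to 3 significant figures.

At the limit, (Qr·Cr + Qe·Cₑ)/(Qr + Qe) = 100:
Cₑ = (369.2·100 − 314.0·13.00) / 55.20 = 594.9 µg/L.

595 µg/L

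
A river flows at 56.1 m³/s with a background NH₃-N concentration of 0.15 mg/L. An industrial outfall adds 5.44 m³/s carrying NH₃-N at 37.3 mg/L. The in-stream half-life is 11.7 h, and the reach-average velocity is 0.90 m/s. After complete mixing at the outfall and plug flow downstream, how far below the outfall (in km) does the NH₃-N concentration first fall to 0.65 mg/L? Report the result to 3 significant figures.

Mass balance: C = (56.10·0.1500 + 5.440·37.30) / 61.54 = 211.3/61.54 = 3.434 mg/L.
Half-life 11.7 h → k = ln 2 / 11.7 = 0.05924 h⁻¹ = 1.422 d⁻¹.
Set 3.434·exp(−k·t) = 0.65 → t = ln(3.434/0.65)/k = 101100 s = 28.10 h.
Distance = v·t = 0.90·101100 = 91030 m = 91.03 km.

91.0 km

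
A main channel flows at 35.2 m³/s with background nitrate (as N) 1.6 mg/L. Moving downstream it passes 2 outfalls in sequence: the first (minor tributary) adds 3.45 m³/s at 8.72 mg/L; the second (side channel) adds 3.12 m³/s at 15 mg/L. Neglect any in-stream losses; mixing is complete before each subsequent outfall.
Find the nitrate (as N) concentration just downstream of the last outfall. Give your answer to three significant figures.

3.19 mg/L

Below outfall 1: Q → 38.65 m³/s, C = (35.20·1.600 + 3.450·8.720)/38.65 = 2.236 mg/L.
Below outfall 2: Q → 41.77 m³/s, C = (38.65·2.236 + 3.120·15.00)/41.77 = 3.189 mg/L.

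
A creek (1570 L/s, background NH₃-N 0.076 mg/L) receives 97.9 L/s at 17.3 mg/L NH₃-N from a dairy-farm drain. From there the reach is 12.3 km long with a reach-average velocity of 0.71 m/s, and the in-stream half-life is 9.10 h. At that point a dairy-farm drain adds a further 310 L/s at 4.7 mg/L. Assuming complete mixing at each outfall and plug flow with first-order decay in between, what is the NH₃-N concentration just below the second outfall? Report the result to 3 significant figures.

1.37 mg/L

After mixing, C = (1570·0.07600 + 97.90·17.30) / 1668 = 1813/1668 = 1.087 mg/L; combined flow 1668 L/s.
Travel time t = 12.3·1000 / 0.71 = 17320 s = 4.812 h.
Half-life 9.10 h → k = ln 2 / 9.10 = 0.07617 h⁻¹ = 1.828 d⁻¹.
First-order decay: C = 1.087·exp(−k·t) = 1.087·0.6931 = 0.7534 mg/L.
At the second outfall, C = (1668·0.7534 + 310.0·4.700) / (1668 + 310.0) = 1.372 mg/L.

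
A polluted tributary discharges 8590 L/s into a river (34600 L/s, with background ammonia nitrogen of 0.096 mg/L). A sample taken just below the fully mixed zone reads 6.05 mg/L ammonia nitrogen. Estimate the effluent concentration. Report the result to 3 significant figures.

30.0 mg/L

Mass balance: 34600·0.09600 + 8590·Cₑ = 43190·6.050
→ Cₑ = (43190·6.050 − 34600·0.09600) / 8590 = 30.03 mg/L.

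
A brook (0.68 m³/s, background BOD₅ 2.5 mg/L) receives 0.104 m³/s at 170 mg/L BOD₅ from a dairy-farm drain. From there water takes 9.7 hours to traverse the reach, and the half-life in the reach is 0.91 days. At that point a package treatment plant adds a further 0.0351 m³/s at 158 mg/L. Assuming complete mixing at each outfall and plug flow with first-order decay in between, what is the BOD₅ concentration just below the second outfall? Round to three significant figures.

24.2 mg/L

Conservation of mass: C = (0.6800·2.500 + 0.1040·170.0) / 0.7840 = 19.38/0.7840 = 24.72 mg/L; combined flow 0.7840 m³/s.
Half-life 0.91 d → k = ln 2 / 0.91 = 0.7617 d⁻¹.
Decay over the reach: 24.72·exp(−kt) = 24.72·0.7350 = 18.17 mg/L.
Second outfall: C = (0.7840·18.17 + 0.03510·158.0)/0.8191 = 24.16 mg/L.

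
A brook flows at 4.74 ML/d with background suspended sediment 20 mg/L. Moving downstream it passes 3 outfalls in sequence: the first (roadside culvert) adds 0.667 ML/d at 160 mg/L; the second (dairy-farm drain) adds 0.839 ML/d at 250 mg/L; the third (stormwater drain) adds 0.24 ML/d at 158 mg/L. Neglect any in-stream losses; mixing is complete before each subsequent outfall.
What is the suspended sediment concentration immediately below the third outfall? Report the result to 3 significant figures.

69.3 mg/L

Outfall 1: combined Q = 5.407 ML/d; C = (4.740·20.00 + 0.6670·160.0)/5.407 = 37.27 mg/L.
Outfall 2: combined Q = 6.246 ML/d; C = (5.407·37.27 + 0.8390·250.0)/6.246 = 65.85 mg/L.
Outfall 3: combined Q = 6.486 ML/d; C = (6.246·65.85 + 0.2400·158.0)/6.486 = 69.26 mg/L.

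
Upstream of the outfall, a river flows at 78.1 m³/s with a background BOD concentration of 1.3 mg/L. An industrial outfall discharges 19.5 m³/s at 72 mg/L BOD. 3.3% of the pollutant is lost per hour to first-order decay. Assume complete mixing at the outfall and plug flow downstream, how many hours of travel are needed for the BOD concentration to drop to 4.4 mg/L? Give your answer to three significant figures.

37.4 h

Flow-weighted average: C = (78.10·1.300 + 19.50·72.00) / 97.60 = 1506/97.60 = 15.43 mg/L.
3.3%/h lost → k = −ln(1 − 0.033) = 0.03356 h⁻¹.
15.43·exp(−k·t) = 4.4 → t = ln(15.43/4.4)/k = 134600 s = 37.38 h.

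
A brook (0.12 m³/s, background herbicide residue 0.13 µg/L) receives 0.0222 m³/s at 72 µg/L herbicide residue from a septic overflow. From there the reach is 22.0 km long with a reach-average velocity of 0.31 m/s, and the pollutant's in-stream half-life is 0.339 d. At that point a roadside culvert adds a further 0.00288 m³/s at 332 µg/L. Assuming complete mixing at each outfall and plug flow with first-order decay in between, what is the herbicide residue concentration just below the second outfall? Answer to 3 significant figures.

8.67 µg/L

Flow-weighted average: C = (0.1200·0.1300 + 0.02220·72.00) / 0.1422 = 1.614/0.1422 = 11.35 µg/L; combined flow 0.1422 m³/s.
Travel time t = 22.0·1000 / 0.31 = 70970 s = 19.71 h.
Half-life 0.339 d → k = ln 2 / 0.339 = 2.045 d⁻¹.
After decay, C = 11.35 × e^(−kt) = 11.35 × 0.1865 = 2.116 µg/L.
At the second outfall, C = (0.1422·2.116 + 0.002880·332.0) / (0.1422 + 0.002880) = 8.665 µg/L.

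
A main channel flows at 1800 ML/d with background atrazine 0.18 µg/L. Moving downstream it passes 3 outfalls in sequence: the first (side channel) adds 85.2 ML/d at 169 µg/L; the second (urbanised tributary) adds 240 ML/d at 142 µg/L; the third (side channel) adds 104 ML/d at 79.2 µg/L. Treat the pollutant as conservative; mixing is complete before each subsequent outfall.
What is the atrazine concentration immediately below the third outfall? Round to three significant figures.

Below outfall 1: Q → 1885 ML/d, C = (1800·0.1800 + 85.20·169.0)/1885 = 7.810 µg/L.
Below outfall 2: Q → 2125 ML/d, C = (1885·7.810 + 240.0·142.0)/2125 = 22.96 µg/L.
Below outfall 3: Q → 2229 ML/d, C = (2125·22.96 + 104.0·79.20)/2229 = 25.59 µg/L.

25.6 µg/L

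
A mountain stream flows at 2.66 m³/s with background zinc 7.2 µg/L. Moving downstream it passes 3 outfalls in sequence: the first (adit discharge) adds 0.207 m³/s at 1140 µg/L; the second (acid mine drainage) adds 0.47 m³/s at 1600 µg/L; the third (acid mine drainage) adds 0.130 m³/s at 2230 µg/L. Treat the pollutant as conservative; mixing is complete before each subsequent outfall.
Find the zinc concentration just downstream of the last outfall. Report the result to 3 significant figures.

374 µg/L

Outfall 1: combined Q = 2.867 m³/s; C = (2.660·7.200 + 0.2070·1140)/2.867 = 88.99 µg/L.
Outfall 2: combined Q = 3.337 m³/s; C = (2.867·88.99 + 0.4700·1600)/3.337 = 301.8 µg/L.
Outfall 3: combined Q = 3.467 m³/s; C = (3.337·301.8 + 0.1300·2230)/3.467 = 374.1 µg/L.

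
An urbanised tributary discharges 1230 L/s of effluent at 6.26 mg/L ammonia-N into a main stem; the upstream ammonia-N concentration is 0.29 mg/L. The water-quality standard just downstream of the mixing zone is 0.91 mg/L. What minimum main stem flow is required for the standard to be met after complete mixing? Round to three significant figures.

10600 L/s

Set C_mix = 0.91: (Q·0.2900 + 1230·6.260) / (Q + 1230) = 0.91
→ Q = 1230·(6.260 − 0.91)/(0.91 − 0.2900) = 10610 L/s.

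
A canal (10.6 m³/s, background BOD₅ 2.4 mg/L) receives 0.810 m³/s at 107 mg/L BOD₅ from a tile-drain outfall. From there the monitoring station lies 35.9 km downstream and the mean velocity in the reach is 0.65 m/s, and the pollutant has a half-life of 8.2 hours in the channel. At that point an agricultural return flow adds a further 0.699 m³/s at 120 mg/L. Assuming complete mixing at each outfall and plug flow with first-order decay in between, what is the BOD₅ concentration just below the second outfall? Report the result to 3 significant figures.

Mass balance: C = (10.60·2.400 + 0.8100·107.0) / 11.41 = 112.1/11.41 = 9.826 mg/L; combined flow 11.41 m³/s.
Travel time t = 35.9·1000 / 0.65 = 55230 s = 15.34 h.
Half-life 8.2 h → k = ln 2 / 8.2 = 0.08453 h⁻¹ = 2.029 d⁻¹.
First-order decay: C = 9.826·exp(−k·t) = 9.826·0.2734 = 2.686 mg/L.
At the second outfall, C = (11.41·2.686 + 0.6990·120.0) / (11.41 + 0.6990) = 9.458 mg/L.

9.46 mg/L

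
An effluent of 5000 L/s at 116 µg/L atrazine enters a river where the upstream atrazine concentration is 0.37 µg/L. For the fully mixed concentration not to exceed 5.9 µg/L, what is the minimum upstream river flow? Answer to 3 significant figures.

99500 L/s

Set C_mix = 5.9: (Q·0.3700 + 5000·116.0) / (Q + 5000) = 5.9
→ Q = 5000·(116.0 − 5.9)/(5.9 − 0.3700) = 99550 L/s.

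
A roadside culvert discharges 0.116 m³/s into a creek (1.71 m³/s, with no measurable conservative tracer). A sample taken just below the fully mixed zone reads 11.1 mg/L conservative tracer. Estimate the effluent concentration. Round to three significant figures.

175 mg/L

Mass balance: 1.710·0 + 0.1160·Cₑ = 1.826·11.10
→ Cₑ = (1.826·11.10 − 1.710·0) / 0.1160 = 174.7 mg/L.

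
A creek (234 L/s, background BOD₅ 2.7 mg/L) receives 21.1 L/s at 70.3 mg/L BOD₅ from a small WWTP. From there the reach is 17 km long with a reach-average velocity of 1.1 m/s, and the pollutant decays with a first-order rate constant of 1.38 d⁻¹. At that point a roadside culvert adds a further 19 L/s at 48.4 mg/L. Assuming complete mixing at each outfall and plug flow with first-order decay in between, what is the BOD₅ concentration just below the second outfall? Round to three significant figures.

9.38 mg/L

Mass balance: C = (234.0·2.700 + 21.10·70.30) / 255.1 = 2115/255.1 = 8.291 mg/L; combined flow 255.1 L/s.
Travel time t = 17·1000 / 1.1 = 15450 s = 4.293 h.
First-order decay: C = 8.291·exp(−k·t) = 8.291·0.7813 = 6.478 mg/L.
At the second outfall, C = (255.1·6.478 + 19.00·48.40) / (255.1 + 19.00) = 9.384 mg/L.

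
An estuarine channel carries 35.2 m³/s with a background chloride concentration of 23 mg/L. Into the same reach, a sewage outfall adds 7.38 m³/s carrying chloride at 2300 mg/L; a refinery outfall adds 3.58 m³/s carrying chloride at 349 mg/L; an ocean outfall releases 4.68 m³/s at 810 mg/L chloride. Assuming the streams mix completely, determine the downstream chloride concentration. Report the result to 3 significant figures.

Flow-weighted average: C = (35.20·23.00 + 7.380·2300 + 3.580·349.0 + 4.680·810.0) / 50.84 = 22820/50.84 = 448.9 mg/L.

449 mg/L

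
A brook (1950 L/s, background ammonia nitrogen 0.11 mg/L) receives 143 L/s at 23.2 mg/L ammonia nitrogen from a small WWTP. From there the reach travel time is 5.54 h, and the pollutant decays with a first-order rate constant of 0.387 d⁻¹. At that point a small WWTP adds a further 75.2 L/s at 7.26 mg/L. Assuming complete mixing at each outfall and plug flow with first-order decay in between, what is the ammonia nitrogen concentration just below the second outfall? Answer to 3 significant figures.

1.74 mg/L

Conservation of mass: C = (1950·0.1100 + 143.0·23.20) / 2093 = 3532/2093 = 1.688 mg/L; combined flow 2093 L/s.
First-order decay: C = 1.688·exp(−k·t) = 1.688·0.9145 = 1.543 mg/L.
At the second outfall, C = (2093·1.543 + 75.20·7.260) / (2093 + 75.20) = 1.742 mg/L.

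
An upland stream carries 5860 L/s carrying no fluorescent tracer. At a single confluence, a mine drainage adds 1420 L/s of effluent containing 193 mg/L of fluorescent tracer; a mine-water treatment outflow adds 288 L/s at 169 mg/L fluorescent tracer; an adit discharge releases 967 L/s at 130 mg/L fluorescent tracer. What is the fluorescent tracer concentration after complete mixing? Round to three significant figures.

Conservation of mass: C = (5860·0 + 1420·193.0 + 288.0·169.0 + 967.0·130.0) / 8535 = 448400/8535 = 52.54 mg/L.

52.5 mg/L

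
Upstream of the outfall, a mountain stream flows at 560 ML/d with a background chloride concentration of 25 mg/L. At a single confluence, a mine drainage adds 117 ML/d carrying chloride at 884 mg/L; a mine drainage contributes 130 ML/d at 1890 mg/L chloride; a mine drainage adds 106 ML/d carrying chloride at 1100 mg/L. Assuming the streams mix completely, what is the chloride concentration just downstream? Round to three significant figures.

525 mg/L

Conservation of mass: C = (560.0·25.00 + 117.0·884.0 + 130.0·1890 + 106.0·1100) / 913.0 = 479700/913.0 = 525.4 mg/L.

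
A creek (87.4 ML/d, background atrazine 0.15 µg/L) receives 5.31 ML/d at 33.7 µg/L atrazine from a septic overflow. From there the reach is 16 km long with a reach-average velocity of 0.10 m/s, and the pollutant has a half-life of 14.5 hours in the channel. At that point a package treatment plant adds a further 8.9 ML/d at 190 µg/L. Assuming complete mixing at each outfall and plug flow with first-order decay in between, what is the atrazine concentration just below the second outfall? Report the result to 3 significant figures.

16.9 µg/L

Flow-weighted average: C = (87.40·0.1500 + 5.310·33.70) / 92.71 = 192.1/92.71 = 2.072 µg/L; combined flow 92.71 ML/d.
Travel time t = 16·1000 / 0.10 = 160000 s = 44.44 h.
Half-life 14.5 h → k = ln 2 / 14.5 = 0.04780 h⁻¹ = 1.147 d⁻¹.
First-order decay: C = 2.072·exp(−k·t) = 2.072·0.1195 = 0.2475 µg/L.
Second outfall: C = (92.71·0.2475 + 8.900·190.0)/101.6 = 16.87 µg/L.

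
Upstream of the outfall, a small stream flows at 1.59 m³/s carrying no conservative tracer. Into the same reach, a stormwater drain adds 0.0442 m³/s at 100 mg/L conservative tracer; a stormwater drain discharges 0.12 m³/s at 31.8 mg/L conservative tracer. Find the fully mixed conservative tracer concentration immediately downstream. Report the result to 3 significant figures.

Mixed concentration C = ΣQC/ΣQ = (1.590·0 + 0.04420·100.0 + 0.1200·31.80) / 1.754 = 8.236/1.754 = 4.695 mg/L.

4.70 mg/L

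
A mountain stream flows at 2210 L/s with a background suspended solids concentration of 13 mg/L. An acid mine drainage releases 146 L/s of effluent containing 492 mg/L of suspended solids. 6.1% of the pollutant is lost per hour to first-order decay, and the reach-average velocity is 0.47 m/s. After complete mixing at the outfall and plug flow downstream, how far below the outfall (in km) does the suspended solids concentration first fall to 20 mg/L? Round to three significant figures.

20.4 km

Mixed concentration C = ΣQC/ΣQ = (2210·13.00 + 146.0·492.0) / 2356 = 100600/2356 = 42.68 mg/L.
6.1%/h lost → k = −ln(1 − 0.061) = 0.06294 h⁻¹.
Set 42.68·exp(−k·t) = 20 → t = ln(42.68/20)/k = 43360 s = 12.04 h.
Distance = v·t = 0.47·43360 = 20380 m = 20.38 km.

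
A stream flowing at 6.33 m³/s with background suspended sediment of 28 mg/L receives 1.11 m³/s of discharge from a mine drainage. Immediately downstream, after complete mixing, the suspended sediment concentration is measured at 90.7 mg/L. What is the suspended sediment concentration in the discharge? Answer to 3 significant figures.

Mass balance: 6.330·28.00 + 1.110·Cₑ = 7.440·90.70
→ Cₑ = (7.440·90.70 − 6.330·28.00) / 1.110 = 448.3 mg/L.

448 mg/L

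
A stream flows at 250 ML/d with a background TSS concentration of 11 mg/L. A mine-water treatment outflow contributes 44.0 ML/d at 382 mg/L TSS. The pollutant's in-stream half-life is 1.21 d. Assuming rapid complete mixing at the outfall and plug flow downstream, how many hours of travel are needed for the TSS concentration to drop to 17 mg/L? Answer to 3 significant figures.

After mixing, C = (250.0·11.00 + 44.00·382.0) / 294.0 = 19560/294.0 = 66.52 mg/L.
Half-life 1.21 d → k = ln 2 / 1.21 = 0.5728 d⁻¹.
66.52·exp(−k·t) = 17 → t = ln(66.52/17)/k = 205800 s = 57.16 h.

57.2 h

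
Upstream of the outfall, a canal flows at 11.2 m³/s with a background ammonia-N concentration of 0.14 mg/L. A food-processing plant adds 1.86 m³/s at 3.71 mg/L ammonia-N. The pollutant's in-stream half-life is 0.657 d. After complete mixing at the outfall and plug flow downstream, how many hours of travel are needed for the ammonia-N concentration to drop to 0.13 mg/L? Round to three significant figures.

36.6 h

Mixed concentration C = ΣQC/ΣQ = (11.20·0.1400 + 1.860·3.710) / 13.06 = 8.469/13.06 = 0.6484 mg/L.
Half-life 0.657 d → k = ln 2 / 0.657 = 1.055 d⁻¹.
0.6484·exp(−k·t) = 0.13 → t = ln(0.6484/0.13)/k = 131600 s = 36.56 h.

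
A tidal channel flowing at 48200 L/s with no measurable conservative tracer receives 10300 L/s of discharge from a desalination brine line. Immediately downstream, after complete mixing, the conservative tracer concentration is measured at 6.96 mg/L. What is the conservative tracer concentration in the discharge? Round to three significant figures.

39.5 mg/L

Mass balance: 48200·0 + 10300·Cₑ = 58500·6.960
→ Cₑ = (58500·6.960 − 48200·0) / 10300 = 39.53 mg/L.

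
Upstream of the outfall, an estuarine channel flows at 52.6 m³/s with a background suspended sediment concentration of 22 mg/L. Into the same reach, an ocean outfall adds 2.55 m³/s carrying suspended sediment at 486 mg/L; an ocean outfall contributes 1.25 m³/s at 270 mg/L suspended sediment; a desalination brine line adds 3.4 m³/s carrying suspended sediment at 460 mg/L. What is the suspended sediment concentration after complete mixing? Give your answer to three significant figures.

Mixed concentration C = ΣQC/ΣQ = (52.60·22.00 + 2.550·486.0 + 1.250·270.0 + 3.400·460.0) / 59.80 = 4298/59.80 = 71.87 mg/L.

71.9 mg/L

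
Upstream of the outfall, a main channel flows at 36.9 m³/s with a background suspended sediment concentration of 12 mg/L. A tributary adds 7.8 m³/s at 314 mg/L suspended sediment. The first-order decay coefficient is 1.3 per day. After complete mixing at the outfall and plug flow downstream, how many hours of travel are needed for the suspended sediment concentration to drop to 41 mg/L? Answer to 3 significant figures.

Mixed concentration C = ΣQC/ΣQ = (36.90·12.00 + 7.800·314.0) / 44.70 = 2892/44.70 = 64.70 mg/L.
64.70·exp(−k·t) = 41 → t = ln(64.70/41)/k = 30320 s = 8.421 h.

8.42 h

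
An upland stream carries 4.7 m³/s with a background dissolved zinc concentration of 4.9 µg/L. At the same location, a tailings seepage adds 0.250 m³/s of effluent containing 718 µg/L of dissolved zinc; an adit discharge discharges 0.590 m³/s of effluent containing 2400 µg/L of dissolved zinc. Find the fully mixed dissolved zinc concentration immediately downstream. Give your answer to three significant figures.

Mixed concentration C = ΣQC/ΣQ = (4.700·4.900 + 0.2500·718.0 + 0.5900·2400) / 5.540 = 1619/5.540 = 292.2 µg/L.

292 µg/L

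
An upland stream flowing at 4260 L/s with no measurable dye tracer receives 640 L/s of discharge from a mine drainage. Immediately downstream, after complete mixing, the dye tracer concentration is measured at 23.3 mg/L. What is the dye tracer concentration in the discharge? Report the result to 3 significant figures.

178 mg/L

Mass balance: 4260·0 + 640.0·Cₑ = 4900·23.30
→ Cₑ = (4900·23.30 − 4260·0) / 640.0 = 178.4 mg/L.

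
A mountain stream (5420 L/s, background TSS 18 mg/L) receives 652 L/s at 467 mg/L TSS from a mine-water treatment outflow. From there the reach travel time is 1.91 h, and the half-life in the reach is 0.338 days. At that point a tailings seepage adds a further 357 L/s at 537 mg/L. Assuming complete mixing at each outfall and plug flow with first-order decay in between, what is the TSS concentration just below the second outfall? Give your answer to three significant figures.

After mixing, C = (5420·18.00 + 652.0·467.0) / 6072 = 402000/6072 = 66.21 mg/L; combined flow 6072 L/s.
Half-life 0.338 d → k = ln 2 / 0.338 = 2.051 d⁻¹.
Applying C = C₀e^(−kt): 66.21 × 0.8494 = 56.24 mg/L.
Second outfall: C = (6072·56.24 + 357.0·537.0)/6429 = 82.94 mg/L.

82.9 mg/L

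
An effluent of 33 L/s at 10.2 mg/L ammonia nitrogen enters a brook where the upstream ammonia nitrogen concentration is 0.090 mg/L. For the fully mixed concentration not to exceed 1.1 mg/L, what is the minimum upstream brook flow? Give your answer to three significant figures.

297 L/s

Set C_mix = 1.1: (Q·0.09000 + 33.00·10.20) / (Q + 33.00) = 1.1
→ Q = 33.00·(10.20 − 1.1)/(1.1 − 0.09000) = 297.3 L/s.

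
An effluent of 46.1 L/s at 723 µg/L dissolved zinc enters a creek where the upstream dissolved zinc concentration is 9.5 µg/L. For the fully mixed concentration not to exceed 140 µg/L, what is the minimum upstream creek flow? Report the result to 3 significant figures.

206 L/s

Set C_mix = 140: (Q·9.500 + 46.10·723.0) / (Q + 46.10) = 140
→ Q = 46.10·(723.0 − 140)/(140 − 9.500) = 205.9 L/s.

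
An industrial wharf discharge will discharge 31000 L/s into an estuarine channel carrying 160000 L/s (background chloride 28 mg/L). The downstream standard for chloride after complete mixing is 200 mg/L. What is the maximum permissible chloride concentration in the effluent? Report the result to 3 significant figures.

At the limit, (Qr·Cr + Qe·Cₑ)/(Qr + Qe) = 200:
Cₑ = (191000·200 − 160000·28.00) / 31000 = 1088 mg/L.

1090 mg/L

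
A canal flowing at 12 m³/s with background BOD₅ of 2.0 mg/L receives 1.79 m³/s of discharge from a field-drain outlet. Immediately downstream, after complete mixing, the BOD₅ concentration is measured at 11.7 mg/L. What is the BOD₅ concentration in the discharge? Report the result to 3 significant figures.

76.7 mg/L

Mass balance: 12.00·2.000 + 1.790·Cₑ = 13.79·11.70
→ Cₑ = (13.79·11.70 − 12.00·2.000) / 1.790 = 76.73 mg/L.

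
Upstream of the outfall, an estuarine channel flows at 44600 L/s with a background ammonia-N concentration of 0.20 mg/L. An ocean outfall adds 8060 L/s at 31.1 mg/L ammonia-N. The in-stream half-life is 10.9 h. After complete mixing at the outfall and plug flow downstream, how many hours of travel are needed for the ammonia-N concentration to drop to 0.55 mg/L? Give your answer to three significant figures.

34.5 h

Mixed concentration C = ΣQC/ΣQ = (44600·0.2000 + 8060·31.10) / 52660 = 259600/52660 = 4.929 mg/L.
Half-life 10.9 h → k = ln 2 / 10.9 = 0.06359 h⁻¹ = 1.526 d⁻¹.
4.929·exp(−k·t) = 0.55 → t = ln(4.929/0.55)/k = 124200 s = 34.49 h.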